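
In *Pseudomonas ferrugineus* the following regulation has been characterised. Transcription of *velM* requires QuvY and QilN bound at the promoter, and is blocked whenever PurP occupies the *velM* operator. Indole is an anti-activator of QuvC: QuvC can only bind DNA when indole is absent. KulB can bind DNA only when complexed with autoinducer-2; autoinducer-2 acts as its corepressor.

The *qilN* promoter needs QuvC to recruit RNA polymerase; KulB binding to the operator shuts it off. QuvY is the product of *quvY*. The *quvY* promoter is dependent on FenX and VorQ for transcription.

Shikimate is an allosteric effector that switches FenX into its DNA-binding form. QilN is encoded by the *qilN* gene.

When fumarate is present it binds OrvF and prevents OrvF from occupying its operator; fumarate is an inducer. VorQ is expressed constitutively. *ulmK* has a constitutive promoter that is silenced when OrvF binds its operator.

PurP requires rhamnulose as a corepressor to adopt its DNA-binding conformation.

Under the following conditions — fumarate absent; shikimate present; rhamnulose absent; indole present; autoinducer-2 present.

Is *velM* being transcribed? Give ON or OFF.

OFF

Rhamnulose is absent, so PurP is inactive.
Shikimate is present, so FenX is active.
VorQ is produced constitutively and is active.
No repressor is bound and FenX and VorQ are active, so *quvY* is transcribed.
So QuvY is produced and active.
Indole is present, so QuvC is inactive.
Autoinducer-2 is present, so KulB is active.
With repressor KulB bound, *qilN* is not transcribed.
So QilN is not produced.
Required activator QilN is absent, so *velM* is not transcribed.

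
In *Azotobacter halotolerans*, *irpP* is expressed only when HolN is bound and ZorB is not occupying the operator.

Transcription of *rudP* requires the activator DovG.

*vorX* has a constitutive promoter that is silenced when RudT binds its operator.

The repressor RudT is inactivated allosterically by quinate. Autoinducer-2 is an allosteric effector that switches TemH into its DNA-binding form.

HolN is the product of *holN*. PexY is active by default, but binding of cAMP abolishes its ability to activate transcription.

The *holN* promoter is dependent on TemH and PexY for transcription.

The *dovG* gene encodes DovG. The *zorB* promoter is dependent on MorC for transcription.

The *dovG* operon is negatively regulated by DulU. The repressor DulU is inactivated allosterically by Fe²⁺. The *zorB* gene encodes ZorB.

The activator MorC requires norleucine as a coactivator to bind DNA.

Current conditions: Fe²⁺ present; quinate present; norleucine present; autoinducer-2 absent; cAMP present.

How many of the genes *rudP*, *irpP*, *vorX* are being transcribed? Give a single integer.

Fe²⁺ is present, so DulU is inactive.
With no repressor bound, *dovG* is transcribed.
So DovG is produced and active.
No repressor is bound and DovG is active, so *rudP* is transcribed.
→ *rudP* is ON.
Norleucine is present, so MorC is active.
No repressor is bound and MorC is active, so *zorB* is transcribed.
So ZorB is produced and active.
Autoinducer-2 is absent, so TemH is inactive.
cAMP is present, so PexY is inactive.
Required activator TemH is absent, so *holN* is not transcribed.
So HolN is not produced.
With repressor ZorB bound, *irpP* is not transcribed.
→ *irpP* is OFF.
Quinate is present, so RudT is inactive.
With no repressor bound, *vorX* is transcribed.
→ *vorX* is ON.
2 of the 3 genes are transcribed.

2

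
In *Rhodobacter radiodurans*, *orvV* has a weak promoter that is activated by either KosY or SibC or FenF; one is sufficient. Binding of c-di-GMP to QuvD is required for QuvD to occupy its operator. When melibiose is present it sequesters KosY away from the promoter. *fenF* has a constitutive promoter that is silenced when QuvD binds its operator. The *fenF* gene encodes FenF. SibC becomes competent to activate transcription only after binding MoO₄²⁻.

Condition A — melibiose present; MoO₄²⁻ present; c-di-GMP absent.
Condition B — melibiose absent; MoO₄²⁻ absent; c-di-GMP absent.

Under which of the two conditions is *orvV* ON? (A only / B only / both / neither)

both

Condition A:
Melibiose is present, so KosY is inactive.
MoO₄²⁻ is present, so SibC is active.
c-di-GMP is absent, so QuvD is inactive.
With no repressor bound, *fenF* is transcribed.
So FenF is produced and active.
Activator SibC is present, so *orvV* is transcribed.
→ *orvV* is ON in A.
Condition B:
Melibiose is absent, so KosY is active.
MoO₄²⁻ is absent, so SibC is inactive.
c-di-GMP is absent, so QuvD is inactive.
With no repressor bound, *fenF* is transcribed.
So FenF is produced and active.
Activator KosY is present, so *orvV* is transcribed.
→ *orvV* is ON in B.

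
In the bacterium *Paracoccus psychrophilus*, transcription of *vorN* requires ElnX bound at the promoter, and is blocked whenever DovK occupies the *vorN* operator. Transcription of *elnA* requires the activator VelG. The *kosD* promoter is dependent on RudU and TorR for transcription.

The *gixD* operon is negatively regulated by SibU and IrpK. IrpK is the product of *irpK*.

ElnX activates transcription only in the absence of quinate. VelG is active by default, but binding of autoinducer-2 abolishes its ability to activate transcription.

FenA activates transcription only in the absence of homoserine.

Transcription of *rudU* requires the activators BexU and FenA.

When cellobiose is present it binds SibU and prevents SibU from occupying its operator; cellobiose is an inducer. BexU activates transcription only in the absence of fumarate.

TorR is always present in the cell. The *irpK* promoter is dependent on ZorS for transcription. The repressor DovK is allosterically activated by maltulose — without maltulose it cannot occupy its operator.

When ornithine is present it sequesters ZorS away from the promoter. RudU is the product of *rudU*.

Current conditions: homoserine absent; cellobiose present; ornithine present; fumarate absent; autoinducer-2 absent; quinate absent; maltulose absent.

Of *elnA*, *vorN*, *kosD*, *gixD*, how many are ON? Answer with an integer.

Autoinducer-2 is absent, so VelG is active.
No repressor is bound and VelG is active, so *elnA* is transcribed.
→ *elnA* is ON.
Maltulose is absent, so DovK is inactive.
Quinate is absent, so ElnX is active.
No repressor is bound and ElnX is active, so *vorN* is transcribed.
→ *vorN* is ON.
Fumarate is absent, so BexU is active.
Homoserine is absent, so FenA is active.
No repressor is bound and BexU and FenA are active, so *rudU* is transcribed.
So RudU is produced and active.
TorR is produced constitutively and is active.
No repressor is bound and RudU and TorR are active, so *kosD* is transcribed.
→ *kosD* is ON.
Cellobiose is present, so SibU is inactive.
Ornithine is present, so ZorS is inactive.
Required activator ZorS is absent, so *irpK* is not transcribed.
So IrpK is not produced.
With no repressor bound, *gixD* is transcribed.
→ *gixD* is ON.
4 of the 4 genes are transcribed.

4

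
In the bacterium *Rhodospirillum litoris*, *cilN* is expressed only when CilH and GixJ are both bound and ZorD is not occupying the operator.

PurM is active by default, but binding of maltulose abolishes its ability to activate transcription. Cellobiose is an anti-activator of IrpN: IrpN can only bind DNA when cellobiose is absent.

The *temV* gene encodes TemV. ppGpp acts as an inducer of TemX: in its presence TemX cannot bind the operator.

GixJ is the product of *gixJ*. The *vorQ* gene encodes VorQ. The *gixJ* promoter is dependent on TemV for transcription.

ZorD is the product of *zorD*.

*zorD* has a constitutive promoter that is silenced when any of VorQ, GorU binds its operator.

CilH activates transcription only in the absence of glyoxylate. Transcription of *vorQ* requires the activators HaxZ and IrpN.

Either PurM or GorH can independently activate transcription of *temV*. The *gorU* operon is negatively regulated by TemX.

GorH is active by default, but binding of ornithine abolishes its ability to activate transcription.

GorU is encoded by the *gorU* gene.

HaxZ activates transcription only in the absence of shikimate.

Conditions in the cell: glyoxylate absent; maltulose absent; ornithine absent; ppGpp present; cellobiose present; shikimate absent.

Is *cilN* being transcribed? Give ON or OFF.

ON

Shikimate is absent, so HaxZ is active.
Cellobiose is present, so IrpN is inactive.
Required activator IrpN is absent, so *vorQ* is not transcribed.
So VorQ is not produced.
ppGpp is present, so TemX is inactive.
With no repressor bound, *gorU* is transcribed.
So GorU is produced and active.
With repressor GorU bound, *zorD* is not transcribed.
So ZorD is not produced.
Glyoxylate is absent, so CilH is active.
Maltulose is absent, so PurM is active.
Ornithine is absent, so GorH is active.
Activator PurM is present, so *temV* is transcribed.
So TemV is produced and active.
No repressor is bound and TemV is active, so *gixJ* is transcribed.
So GixJ is produced and active.
No repressor is bound and CilH and GixJ are active, so *cilN* is transcribed.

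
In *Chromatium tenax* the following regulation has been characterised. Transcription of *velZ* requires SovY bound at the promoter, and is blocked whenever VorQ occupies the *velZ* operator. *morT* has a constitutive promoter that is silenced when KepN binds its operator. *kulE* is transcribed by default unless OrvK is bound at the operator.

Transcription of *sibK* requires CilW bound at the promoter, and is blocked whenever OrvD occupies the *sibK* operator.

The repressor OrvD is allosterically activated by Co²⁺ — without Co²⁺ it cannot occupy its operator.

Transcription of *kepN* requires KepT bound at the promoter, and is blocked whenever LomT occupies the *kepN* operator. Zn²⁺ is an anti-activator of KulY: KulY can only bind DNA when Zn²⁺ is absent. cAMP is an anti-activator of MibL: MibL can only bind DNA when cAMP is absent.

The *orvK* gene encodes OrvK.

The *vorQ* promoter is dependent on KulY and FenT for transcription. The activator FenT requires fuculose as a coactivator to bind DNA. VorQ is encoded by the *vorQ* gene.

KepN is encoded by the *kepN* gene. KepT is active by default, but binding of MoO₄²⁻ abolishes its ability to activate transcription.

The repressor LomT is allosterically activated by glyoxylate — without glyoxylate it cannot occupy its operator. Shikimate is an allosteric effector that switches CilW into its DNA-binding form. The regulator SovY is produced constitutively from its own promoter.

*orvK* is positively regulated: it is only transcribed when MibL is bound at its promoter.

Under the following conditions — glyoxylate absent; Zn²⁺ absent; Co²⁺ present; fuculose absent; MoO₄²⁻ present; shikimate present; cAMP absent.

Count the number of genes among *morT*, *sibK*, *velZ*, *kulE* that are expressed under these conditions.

MoO₄²⁻ is present, so KepT is inactive.
Glyoxylate is absent, so LomT is inactive.
Required activator KepT is absent, so *kepN* is not transcribed.
So KepN is not produced.
With no repressor bound, *morT* is transcribed.
→ *morT* is ON.
Shikimate is present, so CilW is active.
Co²⁺ is present, so OrvD is active.
With repressor OrvD bound, *sibK* is not transcribed.
→ *sibK* is OFF.
Zn²⁺ is absent, so KulY is active.
Fuculose is absent, so FenT is inactive.
Required activator FenT is absent, so *vorQ* is not transcribed.
So VorQ is not produced.
SovY is produced constitutively and is active.
No repressor is bound and SovY is active, so *velZ* is transcribed.
→ *velZ* is ON.
cAMP is absent, so MibL is active.
No repressor is bound and MibL is active, so *orvK* is transcribed.
So OrvK is produced and active.
With repressor OrvK bound, *kulE* is not transcribed.
→ *kulE* is OFF.
2 of the 4 genes are transcribed.

2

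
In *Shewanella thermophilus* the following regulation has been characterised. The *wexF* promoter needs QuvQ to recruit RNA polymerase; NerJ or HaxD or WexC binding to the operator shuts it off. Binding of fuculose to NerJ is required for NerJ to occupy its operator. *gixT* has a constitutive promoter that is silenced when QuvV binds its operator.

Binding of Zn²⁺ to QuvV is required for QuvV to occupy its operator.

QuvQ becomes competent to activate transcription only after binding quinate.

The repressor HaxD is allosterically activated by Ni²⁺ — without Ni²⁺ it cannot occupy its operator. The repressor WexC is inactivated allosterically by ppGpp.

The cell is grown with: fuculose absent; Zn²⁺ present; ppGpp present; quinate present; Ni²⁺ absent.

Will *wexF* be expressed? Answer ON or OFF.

Fuculose is absent, so NerJ is inactive.
Ni²⁺ is absent, so HaxD is inactive.
Quinate is present, so QuvQ is active.
ppGpp is present, so WexC is inactive.
No repressor is bound and QuvQ is active, so *wexF* is transcribed.

ON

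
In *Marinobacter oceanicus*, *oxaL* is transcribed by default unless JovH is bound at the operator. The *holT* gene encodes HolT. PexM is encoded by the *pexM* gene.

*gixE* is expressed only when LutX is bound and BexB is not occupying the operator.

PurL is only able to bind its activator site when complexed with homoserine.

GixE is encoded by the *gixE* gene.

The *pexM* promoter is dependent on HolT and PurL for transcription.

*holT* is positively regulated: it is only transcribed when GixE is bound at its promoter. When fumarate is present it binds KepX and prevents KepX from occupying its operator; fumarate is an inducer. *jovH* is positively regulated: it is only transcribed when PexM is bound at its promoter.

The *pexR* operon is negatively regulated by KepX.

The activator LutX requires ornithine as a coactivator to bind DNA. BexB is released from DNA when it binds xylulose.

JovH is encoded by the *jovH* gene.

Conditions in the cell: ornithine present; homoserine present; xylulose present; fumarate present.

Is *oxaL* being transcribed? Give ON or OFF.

Xylulose is present, so BexB is inactive.
Ornithine is present, so LutX is active.
No repressor is bound and LutX is active, so *gixE* is transcribed.
So GixE is produced and active.
No repressor is bound and GixE is active, so *holT* is transcribed.
So HolT is produced and active.
Homoserine is present, so PurL is active.
No repressor is bound and HolT and PurL are active, so *pexM* is transcribed.
So PexM is produced and active.
No repressor is bound and PexM is active, so *jovH* is transcribed.
So JovH is produced and active.
With repressor JovH bound, *oxaL* is not transcribed.

OFF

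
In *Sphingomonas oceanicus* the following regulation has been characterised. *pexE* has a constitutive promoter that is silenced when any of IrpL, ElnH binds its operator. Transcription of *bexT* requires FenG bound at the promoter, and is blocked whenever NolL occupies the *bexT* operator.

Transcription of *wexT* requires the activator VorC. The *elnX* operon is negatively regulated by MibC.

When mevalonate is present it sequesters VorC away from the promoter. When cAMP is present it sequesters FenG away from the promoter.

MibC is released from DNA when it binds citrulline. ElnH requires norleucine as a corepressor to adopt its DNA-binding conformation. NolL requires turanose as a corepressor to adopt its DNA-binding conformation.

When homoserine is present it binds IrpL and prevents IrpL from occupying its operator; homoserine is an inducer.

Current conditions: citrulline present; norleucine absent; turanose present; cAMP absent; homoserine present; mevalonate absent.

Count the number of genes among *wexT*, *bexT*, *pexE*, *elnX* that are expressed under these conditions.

3

Mevalonate is absent, so VorC is active.
No repressor is bound and VorC is active, so *wexT* is transcribed.
→ *wexT* is ON.
cAMP is absent, so FenG is active.
Turanose is present, so NolL is active.
With repressor NolL bound, *bexT* is not transcribed.
→ *bexT* is OFF.
Homoserine is present, so IrpL is inactive.
Norleucine is absent, so ElnH is inactive.
With no repressor bound, *pexE* is transcribed.
→ *pexE* is ON.
Citrulline is present, so MibC is inactive.
With no repressor bound, *elnX* is transcribed.
→ *elnX* is ON.
3 of the 4 genes are transcribed.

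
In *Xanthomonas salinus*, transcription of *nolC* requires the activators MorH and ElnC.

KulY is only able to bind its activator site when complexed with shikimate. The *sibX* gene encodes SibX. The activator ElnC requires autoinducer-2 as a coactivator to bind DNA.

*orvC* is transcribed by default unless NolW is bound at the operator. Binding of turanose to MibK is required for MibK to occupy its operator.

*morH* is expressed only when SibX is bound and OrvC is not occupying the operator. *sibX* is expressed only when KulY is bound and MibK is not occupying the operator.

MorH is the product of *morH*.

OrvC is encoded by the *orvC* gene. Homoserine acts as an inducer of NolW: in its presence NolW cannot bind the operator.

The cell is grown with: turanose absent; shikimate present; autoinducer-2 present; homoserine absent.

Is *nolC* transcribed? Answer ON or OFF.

Shikimate is present, so KulY is active.
Turanose is absent, so MibK is inactive.
No repressor is bound and KulY is active, so *sibX* is transcribed.
So SibX is produced and active.
Homoserine is absent, so NolW is active.
With repressor NolW bound, *orvC* is not transcribed.
So OrvC is not produced.
No repressor is bound and SibX is active, so *morH* is transcribed.
So MorH is produced and active.
Autoinducer-2 is present, so ElnC is active.
No repressor is bound and MorH and ElnC are active, so *nolC* is transcribed.

ON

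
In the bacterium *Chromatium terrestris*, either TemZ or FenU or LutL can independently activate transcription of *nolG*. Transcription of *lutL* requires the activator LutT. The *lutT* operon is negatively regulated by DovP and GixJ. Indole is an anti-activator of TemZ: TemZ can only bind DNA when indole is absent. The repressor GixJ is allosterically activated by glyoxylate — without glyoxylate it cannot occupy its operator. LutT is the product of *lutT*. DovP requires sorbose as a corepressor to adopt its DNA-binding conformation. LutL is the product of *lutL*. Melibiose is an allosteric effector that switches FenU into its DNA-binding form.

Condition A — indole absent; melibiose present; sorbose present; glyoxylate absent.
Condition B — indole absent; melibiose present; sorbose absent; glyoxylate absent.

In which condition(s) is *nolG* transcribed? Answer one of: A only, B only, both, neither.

both

Condition A:
Indole is absent, so TemZ is active.
Melibiose is present, so FenU is active.
Sorbose is present, so DovP is active.
Glyoxylate is absent, so GixJ is inactive.
With repressor DovP bound, *lutT* is not transcribed.
So LutT is not produced.
Required activator LutT is absent, so *lutL* is not transcribed.
So LutL is not produced.
Activator TemZ is present, so *nolG* is transcribed.
→ *nolG* is ON in A.
Condition B:
Indole is absent, so TemZ is active.
Melibiose is present, so FenU is active.
Sorbose is absent, so DovP is inactive.
Glyoxylate is absent, so GixJ is inactive.
With no repressor bound, *lutT* is transcribed.
So LutT is produced and active.
No repressor is bound and LutT is active, so *lutL* is transcribed.
So LutL is produced and active.
Activator TemZ is present, so *nolG* is transcribed.
→ *nolG* is ON in B.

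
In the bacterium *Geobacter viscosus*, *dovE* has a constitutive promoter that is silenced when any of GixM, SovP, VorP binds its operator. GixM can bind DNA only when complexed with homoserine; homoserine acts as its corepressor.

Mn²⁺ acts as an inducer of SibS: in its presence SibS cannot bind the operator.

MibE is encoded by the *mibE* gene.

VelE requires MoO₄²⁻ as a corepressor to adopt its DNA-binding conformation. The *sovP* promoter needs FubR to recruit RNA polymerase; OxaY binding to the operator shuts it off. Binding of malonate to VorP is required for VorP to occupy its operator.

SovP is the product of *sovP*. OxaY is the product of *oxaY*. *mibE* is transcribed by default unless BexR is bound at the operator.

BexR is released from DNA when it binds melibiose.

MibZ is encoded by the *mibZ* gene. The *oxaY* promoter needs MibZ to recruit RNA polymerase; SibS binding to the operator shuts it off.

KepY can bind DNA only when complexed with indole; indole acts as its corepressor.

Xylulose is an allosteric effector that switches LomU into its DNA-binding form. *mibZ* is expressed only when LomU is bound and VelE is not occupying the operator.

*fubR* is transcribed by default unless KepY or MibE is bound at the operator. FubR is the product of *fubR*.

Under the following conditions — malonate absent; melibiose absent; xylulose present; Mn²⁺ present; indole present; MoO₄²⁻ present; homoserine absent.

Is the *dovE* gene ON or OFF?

ON

Homoserine is absent, so GixM is inactive.
Indole is present, so KepY is active.
Melibiose is absent, so BexR is active.
With repressor BexR bound, *mibE* is not transcribed.
So MibE is not produced.
With repressor KepY bound, *fubR* is not transcribed.
So FubR is not produced.
Xylulose is present, so LomU is active.
MoO₄²⁻ is present, so VelE is active.
With repressor VelE bound, *mibZ* is not transcribed.
So MibZ is not produced.
Mn²⁺ is present, so SibS is inactive.
Required activator MibZ is absent, so *oxaY* is not transcribed.
So OxaY is not produced.
Required activator FubR is absent, so *sovP* is not transcribed.
So SovP is not produced.
Malonate is absent, so VorP is inactive.
With no repressor bound, *dovE* is transcribed.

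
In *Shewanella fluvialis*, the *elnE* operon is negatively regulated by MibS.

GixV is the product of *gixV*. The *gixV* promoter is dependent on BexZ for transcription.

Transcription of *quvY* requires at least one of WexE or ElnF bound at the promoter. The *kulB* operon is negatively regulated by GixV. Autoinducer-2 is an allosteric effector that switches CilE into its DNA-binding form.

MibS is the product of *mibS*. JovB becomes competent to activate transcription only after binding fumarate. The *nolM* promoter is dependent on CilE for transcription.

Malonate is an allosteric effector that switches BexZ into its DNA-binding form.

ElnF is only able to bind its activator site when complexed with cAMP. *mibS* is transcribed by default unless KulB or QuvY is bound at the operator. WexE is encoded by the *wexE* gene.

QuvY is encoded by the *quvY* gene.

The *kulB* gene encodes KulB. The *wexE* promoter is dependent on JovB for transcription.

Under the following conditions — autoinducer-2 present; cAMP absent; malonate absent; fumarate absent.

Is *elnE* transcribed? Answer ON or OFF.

Malonate is absent, so BexZ is inactive.
Required activator BexZ is absent, so *gixV* is not transcribed.
So GixV is not produced.
With no repressor bound, *kulB* is transcribed.
So KulB is produced and active.
Fumarate is absent, so JovB is inactive.
Required activator JovB is absent, so *wexE* is not transcribed.
So WexE is not produced.
cAMP is absent, so ElnF is inactive.
No activator is available at the *quvY* promoter, so *quvY* is not transcribed.
So QuvY is not produced.
With repressor KulB bound, *mibS* is not transcribed.
So MibS is not produced.
With no repressor bound, *elnE* is transcribed.

ON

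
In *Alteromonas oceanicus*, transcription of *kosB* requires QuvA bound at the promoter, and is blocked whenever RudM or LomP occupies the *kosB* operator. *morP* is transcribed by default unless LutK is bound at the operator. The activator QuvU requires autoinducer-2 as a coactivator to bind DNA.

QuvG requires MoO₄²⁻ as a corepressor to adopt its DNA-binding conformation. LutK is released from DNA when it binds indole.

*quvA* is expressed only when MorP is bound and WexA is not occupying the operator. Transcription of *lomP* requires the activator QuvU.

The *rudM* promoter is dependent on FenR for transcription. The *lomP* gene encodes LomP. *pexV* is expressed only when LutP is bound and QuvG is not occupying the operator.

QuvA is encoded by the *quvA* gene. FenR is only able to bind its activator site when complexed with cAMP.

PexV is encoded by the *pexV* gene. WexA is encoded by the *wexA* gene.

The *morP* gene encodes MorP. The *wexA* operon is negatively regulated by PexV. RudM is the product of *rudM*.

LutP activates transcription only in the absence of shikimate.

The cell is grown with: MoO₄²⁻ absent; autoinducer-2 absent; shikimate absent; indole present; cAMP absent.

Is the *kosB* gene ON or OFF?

ON

Shikimate is absent, so LutP is active.
MoO₄²⁻ is absent, so QuvG is inactive.
No repressor is bound and LutP is active, so *pexV* is transcribed.
So PexV is produced and active.
With repressor PexV bound, *wexA* is not transcribed.
So WexA is not produced.
Indole is present, so LutK is inactive.
With no repressor bound, *morP* is transcribed.
So MorP is produced and active.
No repressor is bound and MorP is active, so *quvA* is transcribed.
So QuvA is produced and active.
cAMP is absent, so FenR is inactive.
Required activator FenR is absent, so *rudM* is not transcribed.
So RudM is not produced.
Autoinducer-2 is absent, so QuvU is inactive.
Required activator QuvU is absent, so *lomP* is not transcribed.
So LomP is not produced.
No repressor is bound and QuvA is active, so *kosB* is transcribed.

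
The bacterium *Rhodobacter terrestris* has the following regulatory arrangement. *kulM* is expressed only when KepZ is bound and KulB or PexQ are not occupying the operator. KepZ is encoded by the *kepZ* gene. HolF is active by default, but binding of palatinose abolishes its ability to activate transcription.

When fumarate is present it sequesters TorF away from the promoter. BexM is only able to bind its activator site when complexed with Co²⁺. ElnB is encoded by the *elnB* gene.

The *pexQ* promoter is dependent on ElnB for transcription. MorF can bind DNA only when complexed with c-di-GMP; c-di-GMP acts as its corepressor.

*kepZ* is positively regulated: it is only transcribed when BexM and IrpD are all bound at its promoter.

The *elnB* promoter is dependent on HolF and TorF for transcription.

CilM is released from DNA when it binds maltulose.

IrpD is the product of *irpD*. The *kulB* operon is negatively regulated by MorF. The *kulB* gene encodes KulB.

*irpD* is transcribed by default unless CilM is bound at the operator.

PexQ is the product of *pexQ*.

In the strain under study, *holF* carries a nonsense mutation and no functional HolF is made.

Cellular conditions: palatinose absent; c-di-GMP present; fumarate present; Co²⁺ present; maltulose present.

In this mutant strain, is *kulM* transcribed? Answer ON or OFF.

Co²⁺ is present, so BexM is active.
Maltulose is present, so CilM is inactive.
With no repressor bound, *irpD* is transcribed.
So IrpD is produced and active.
No repressor is bound and BexM and IrpD are active, so *kepZ* is transcribed.
So KepZ is produced and active.
c-di-GMP is present, so MorF is active.
With repressor MorF bound, *kulB* is not transcribed.
So KulB is not produced.
HolF is non-functional in this strain, so it has no effect.
Fumarate is present, so TorF is inactive.
Required activator HolF is absent, so *elnB* is not transcribed.
So ElnB is not produced.
Required activator ElnB is absent, so *pexQ* is not transcribed.
So PexQ is not produced.
No repressor is bound and KepZ is active, so *kulM* is transcribed.

ON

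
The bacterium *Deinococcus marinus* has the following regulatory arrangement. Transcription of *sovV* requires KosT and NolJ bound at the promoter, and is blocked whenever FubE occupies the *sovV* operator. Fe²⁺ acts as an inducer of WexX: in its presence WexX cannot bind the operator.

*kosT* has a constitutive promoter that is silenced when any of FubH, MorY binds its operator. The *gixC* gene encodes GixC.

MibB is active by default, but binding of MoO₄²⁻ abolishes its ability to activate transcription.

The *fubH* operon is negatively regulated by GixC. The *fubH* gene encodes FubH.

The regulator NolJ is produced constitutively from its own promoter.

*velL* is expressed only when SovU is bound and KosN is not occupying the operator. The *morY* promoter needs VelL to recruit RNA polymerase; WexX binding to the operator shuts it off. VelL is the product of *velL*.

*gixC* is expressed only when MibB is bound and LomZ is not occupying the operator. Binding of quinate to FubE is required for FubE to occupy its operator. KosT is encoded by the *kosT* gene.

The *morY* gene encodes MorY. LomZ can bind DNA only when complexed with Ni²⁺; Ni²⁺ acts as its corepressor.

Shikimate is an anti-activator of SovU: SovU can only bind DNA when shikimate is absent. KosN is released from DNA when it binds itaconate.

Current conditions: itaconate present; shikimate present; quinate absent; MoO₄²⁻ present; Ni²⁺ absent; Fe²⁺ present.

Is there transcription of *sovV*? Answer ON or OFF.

OFF

MoO₄²⁻ is present, so MibB is inactive.
Ni²⁺ is absent, so LomZ is inactive.
Required activator MibB is absent, so *gixC* is not transcribed.
So GixC is not produced.
With no repressor bound, *fubH* is transcribed.
So FubH is produced and active.
Fe²⁺ is present, so WexX is inactive.
Shikimate is present, so SovU is inactive.
Itaconate is present, so KosN is inactive.
Required activator SovU is absent, so *velL* is not transcribed.
So VelL is not produced.
Required activator VelL is absent, so *morY* is not transcribed.
So MorY is not produced.
With repressor FubH bound, *kosT* is not transcribed.
So KosT is not produced.
NolJ is produced constitutively and is active.
Quinate is absent, so FubE is inactive.
Required activator KosT is absent, so *sovV* is not transcribed.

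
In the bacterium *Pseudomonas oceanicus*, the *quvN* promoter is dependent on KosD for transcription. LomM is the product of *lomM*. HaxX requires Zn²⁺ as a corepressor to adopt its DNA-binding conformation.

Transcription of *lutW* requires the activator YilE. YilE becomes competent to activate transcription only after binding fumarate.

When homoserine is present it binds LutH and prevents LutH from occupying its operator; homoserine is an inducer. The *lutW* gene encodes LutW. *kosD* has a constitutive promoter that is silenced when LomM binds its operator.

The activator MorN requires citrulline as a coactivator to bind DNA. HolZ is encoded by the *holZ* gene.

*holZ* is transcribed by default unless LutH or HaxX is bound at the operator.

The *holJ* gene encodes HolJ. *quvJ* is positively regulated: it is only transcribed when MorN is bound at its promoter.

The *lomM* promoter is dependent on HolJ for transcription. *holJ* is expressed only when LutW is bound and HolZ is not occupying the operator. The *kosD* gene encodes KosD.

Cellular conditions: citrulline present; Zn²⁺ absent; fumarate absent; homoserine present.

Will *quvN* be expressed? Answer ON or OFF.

Fumarate is absent, so YilE is inactive.
Required activator YilE is absent, so *lutW* is not transcribed.
So LutW is not produced.
Homoserine is present, so LutH is inactive.
Zn²⁺ is absent, so HaxX is inactive.
With no repressor bound, *holZ* is transcribed.
So HolZ is produced and active.
With repressor HolZ bound, *holJ* is not transcribed.
So HolJ is not produced.
Required activator HolJ is absent, so *lomM* is not transcribed.
So LomM is not produced.
With no repressor bound, *kosD* is transcribed.
So KosD is produced and active.
No repressor is bound and KosD is active, so *quvN* is transcribed.

ON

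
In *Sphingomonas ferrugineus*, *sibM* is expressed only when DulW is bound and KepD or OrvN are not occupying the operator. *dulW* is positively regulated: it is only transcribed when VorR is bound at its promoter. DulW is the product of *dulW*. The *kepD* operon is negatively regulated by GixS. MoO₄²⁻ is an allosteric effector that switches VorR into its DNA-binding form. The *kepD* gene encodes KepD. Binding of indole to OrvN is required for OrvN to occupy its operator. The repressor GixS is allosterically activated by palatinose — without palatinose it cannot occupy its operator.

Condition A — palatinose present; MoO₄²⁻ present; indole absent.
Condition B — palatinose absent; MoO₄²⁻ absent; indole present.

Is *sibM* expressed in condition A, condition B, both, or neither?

Condition A:
Palatinose is present, so GixS is active.
With repressor GixS bound, *kepD* is not transcribed.
So KepD is not produced.
MoO₄²⁻ is present, so VorR is active.
No repressor is bound and VorR is active, so *dulW* is transcribed.
So DulW is produced and active.
Indole is absent, so OrvN is inactive.
No repressor is bound and DulW is active, so *sibM* is transcribed.
→ *sibM* is ON in A.
Condition B:
Palatinose is absent, so GixS is inactive.
With no repressor bound, *kepD* is transcribed.
So KepD is produced and active.
MoO₄²⁻ is absent, so VorR is inactive.
Required activator VorR is absent, so *dulW* is not transcribed.
So DulW is not produced.
Indole is present, so OrvN is active.
With repressor KepD bound, *sibM* is not transcribed.
→ *sibM* is OFF in B.

A only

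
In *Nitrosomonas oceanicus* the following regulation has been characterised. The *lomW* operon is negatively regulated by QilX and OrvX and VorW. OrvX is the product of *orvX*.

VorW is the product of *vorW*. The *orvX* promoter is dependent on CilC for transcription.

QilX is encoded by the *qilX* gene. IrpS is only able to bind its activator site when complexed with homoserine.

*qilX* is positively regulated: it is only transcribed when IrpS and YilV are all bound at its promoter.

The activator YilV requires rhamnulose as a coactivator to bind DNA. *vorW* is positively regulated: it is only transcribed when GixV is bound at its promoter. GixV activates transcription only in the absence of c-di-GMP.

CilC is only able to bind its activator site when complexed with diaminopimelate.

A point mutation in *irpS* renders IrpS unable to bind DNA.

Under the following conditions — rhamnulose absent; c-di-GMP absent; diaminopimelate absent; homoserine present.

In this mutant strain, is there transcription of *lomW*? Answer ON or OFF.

IrpS is non-functional in this strain, so it has no effect.
Rhamnulose is absent, so YilV is inactive.
Required activator IrpS is absent, so *qilX* is not transcribed.
So QilX is not produced.
Diaminopimelate is absent, so CilC is inactive.
Required activator CilC is absent, so *orvX* is not transcribed.
So OrvX is not produced.
c-di-GMP is absent, so GixV is active.
No repressor is bound and GixV is active, so *vorW* is transcribed.
So VorW is produced and active.
With repressor VorW bound, *lomW* is not transcribed.

OFF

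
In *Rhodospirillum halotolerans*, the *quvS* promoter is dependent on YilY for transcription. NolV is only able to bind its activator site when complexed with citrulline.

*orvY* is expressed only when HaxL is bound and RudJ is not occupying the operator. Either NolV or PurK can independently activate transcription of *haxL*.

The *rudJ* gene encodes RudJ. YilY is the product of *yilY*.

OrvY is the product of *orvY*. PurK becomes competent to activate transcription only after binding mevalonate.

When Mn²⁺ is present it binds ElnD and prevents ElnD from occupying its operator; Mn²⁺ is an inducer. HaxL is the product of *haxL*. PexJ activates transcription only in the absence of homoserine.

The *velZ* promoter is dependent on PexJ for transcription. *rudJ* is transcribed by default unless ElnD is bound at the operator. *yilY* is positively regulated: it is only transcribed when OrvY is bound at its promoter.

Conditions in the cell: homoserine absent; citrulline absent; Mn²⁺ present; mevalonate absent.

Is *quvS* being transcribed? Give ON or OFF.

OFF

Citrulline is absent, so NolV is inactive.
Mevalonate is absent, so PurK is inactive.
No activator is available at the *haxL* promoter, so *haxL* is not transcribed.
So HaxL is not produced.
Mn²⁺ is present, so ElnD is inactive.
With no repressor bound, *rudJ* is transcribed.
So RudJ is produced and active.
With repressor RudJ bound, *orvY* is not transcribed.
So OrvY is not produced.
Required activator OrvY is absent, so *yilY* is not transcribed.
So YilY is not produced.
Required activator YilY is absent, so *quvS* is not transcribed.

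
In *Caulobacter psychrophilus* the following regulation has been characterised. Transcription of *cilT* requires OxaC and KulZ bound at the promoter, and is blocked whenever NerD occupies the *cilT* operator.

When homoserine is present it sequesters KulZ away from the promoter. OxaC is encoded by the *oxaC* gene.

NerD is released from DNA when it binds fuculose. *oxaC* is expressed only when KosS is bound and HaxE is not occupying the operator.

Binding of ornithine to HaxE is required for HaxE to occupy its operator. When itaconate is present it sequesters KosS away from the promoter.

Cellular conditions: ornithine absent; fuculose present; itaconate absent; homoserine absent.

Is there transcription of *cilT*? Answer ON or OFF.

Itaconate is absent, so KosS is active.
Ornithine is absent, so HaxE is inactive.
No repressor is bound and KosS is active, so *oxaC* is transcribed.
So OxaC is produced and active.
Fuculose is present, so NerD is inactive.
Homoserine is absent, so KulZ is active.
No repressor is bound and OxaC and KulZ are active, so *cilT* is transcribed.

ON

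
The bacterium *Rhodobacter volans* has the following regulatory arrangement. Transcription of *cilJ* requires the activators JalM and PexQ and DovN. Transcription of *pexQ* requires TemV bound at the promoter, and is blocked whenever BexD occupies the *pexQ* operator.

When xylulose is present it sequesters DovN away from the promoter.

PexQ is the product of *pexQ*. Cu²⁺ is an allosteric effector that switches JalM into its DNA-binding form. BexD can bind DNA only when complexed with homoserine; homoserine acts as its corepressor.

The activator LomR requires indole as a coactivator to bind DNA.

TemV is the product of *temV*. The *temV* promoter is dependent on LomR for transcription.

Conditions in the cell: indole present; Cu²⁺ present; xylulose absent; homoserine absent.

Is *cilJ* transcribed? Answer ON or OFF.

ON

Cu²⁺ is present, so JalM is active.
Indole is present, so LomR is active.
No repressor is bound and LomR is active, so *temV* is transcribed.
So TemV is produced and active.
Homoserine is absent, so BexD is inactive.
No repressor is bound and TemV is active, so *pexQ* is transcribed.
So PexQ is produced and active.
Xylulose is absent, so DovN is active.
No repressor is bound and JalM and PexQ and DovN are active, so *cilJ* is transcribed.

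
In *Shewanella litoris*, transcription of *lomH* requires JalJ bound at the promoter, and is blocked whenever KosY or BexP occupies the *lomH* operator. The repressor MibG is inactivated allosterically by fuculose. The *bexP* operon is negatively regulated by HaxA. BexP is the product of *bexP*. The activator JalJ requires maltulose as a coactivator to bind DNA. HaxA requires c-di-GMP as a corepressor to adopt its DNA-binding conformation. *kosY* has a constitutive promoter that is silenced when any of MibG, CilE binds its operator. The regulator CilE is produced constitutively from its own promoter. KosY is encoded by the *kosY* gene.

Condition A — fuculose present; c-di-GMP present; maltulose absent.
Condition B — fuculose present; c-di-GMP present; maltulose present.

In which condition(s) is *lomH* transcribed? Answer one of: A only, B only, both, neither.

Condition A:
Fuculose is present, so MibG is inactive.
CilE is produced constitutively and is active.
With repressor CilE bound, *kosY* is not transcribed.
So KosY is not produced.
c-di-GMP is present, so HaxA is active.
With repressor HaxA bound, *bexP* is not transcribed.
So BexP is not produced.
Maltulose is absent, so JalJ is inactive.
Required activator JalJ is absent, so *lomH* is not transcribed.
→ *lomH* is OFF in A.
Condition B:
Fuculose is present, so MibG is inactive.
CilE is produced constitutively and is active.
With repressor CilE bound, *kosY* is not transcribed.
So KosY is not produced.
c-di-GMP is present, so HaxA is active.
With repressor HaxA bound, *bexP* is not transcribed.
So BexP is not produced.
Maltulose is present, so JalJ is active.
No repressor is bound and JalJ is active, so *lomH* is transcribed.
→ *lomH* is ON in B.

B only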